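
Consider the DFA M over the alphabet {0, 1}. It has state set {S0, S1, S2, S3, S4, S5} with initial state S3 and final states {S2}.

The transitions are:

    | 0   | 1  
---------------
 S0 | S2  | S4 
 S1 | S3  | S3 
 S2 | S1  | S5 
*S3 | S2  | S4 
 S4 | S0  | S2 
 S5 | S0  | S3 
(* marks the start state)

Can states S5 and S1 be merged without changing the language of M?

Yes

Every state is reachable, so we keep all 6.
P0 = {S2} | {S0,S1,S3,S4,S5}.
Split {S0,S1,S3,S4,S5} by δ(·,0) → {S1,S4,S5} and {S0,S3}.
Refine {S1,S4,S5} on symbol 1: members go to different blocks, giving {S1,S5} and {S4}.
Stable partition: {S2} | {S1,S5} | {S0,S3} | {S4} — 4 equivalence classes.
S5 and S1 lie in the same block of the stable partition, so they are equivalent — no string distinguishes them.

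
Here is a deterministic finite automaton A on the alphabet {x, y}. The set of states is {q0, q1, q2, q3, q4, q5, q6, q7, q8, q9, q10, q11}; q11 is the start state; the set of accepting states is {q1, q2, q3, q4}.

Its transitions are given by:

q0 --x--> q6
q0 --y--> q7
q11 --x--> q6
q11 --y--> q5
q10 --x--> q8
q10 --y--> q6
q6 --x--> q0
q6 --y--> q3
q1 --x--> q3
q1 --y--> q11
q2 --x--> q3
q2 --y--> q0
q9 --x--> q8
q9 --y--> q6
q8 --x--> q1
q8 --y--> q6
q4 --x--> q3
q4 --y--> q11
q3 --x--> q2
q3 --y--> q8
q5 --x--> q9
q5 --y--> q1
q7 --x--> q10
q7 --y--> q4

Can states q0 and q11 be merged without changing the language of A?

Yes

Initial partition by acceptance: {q1,q2,q3,q4} | {q0,q5,q6,q7,q8,q9,q10,q11}.
Split {q0,q5,q6,q7,q8,q9,q10,q11} by δ(·,x) → {q0,q5,q6,q7,q9,q10,q11} and {q8}.
Split {q1,q2,q3,q4} by δ(·,y) → {q1,q2,q4} and {q3}.
Refine {q0,q5,q6,q7,q9,q10,q11} on symbol x: members go to different blocks, giving {q0,q5,q6,q7,q11} and {q9,q10}.
On input x, block {q0,q5,q6,q7,q11} splits into {q0,q6,q11} and {q5,q7}.
Split {q0,q6,q11} by δ(·,y) → {q0,q11} and {q6}.
The partition is now stable with 7 blocks: {q1,q2,q4} | {q0,q11} | {q8} | {q3} | {q9,q10} | {q5,q7} | {q6}.
q0 and q11 lie in the same block of the stable partition, so they are equivalent — no string distinguishes them.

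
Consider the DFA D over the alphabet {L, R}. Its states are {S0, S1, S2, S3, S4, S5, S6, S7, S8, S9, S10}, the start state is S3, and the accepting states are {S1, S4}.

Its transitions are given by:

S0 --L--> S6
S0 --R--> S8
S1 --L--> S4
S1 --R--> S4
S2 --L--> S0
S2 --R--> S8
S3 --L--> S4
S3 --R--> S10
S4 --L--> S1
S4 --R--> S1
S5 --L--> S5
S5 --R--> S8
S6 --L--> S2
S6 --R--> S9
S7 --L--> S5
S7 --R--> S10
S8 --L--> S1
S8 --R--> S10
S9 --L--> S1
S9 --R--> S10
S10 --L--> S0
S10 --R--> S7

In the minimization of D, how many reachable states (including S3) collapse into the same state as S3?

Every state is reachable, so we keep all 11.
Start with accepting vs non-accepting: {S1,S4} | {S0,S2,S3,S5,S6,S7,S8,S9,S10}.
On input L, block {S0,S2,S3,S5,S6,S7,S8,S9,S10} splits into {S0,S2,S5,S6,S7,S10} and {S3,S8,S9}.
Refine {S0,S2,S5,S6,S7,S10} on symbol R: members go to different blocks, giving {S0,S2,S5,S6} and {S7,S10}.
No further refinement is possible. Final partition (4 blocks): {S1,S4} | {S0,S2,S5,S6} | {S3,S8,S9} | {S7,S10}.
State S3 belongs to the block {S3,S8,S9}, which has 3 states.

3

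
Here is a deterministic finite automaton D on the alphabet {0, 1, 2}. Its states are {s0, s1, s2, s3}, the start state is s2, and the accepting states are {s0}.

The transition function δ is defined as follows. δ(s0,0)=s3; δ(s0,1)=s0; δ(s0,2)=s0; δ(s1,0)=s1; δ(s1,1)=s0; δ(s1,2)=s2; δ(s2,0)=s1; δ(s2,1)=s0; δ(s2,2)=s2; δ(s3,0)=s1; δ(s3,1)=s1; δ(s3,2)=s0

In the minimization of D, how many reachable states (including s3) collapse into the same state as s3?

All states are reachable from the start state.
Start with accepting vs non-accepting: {s0} | {s1,s2,s3}.
Refine {s1,s2,s3} on symbol 1: members go to different blocks, giving {s1,s2} and {s3}.
The partition is now stable with 3 blocks: {s0} | {s1,s2} | {s3}.
The equivalence class containing s3 is {s3}, of size 1.

1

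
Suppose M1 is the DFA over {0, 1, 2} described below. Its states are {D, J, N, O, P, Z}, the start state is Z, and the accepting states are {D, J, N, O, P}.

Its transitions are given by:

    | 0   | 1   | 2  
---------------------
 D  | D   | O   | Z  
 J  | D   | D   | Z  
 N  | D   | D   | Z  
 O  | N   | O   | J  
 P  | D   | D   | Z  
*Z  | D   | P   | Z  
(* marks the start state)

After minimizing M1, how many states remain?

Every state is reachable, so we keep all 6.
P0 = {D,J,N,O,P} | {Z}.
Refine {D,J,N,O,P} on symbol 2: members go to different blocks, giving {D,J,N,P} and {O}.
On input 1, block {D,J,N,P} splits into {J,N,P} and {D}.
Stable partition: {J,N,P} | {Z} | {O} | {D} — 4 equivalence classes.

4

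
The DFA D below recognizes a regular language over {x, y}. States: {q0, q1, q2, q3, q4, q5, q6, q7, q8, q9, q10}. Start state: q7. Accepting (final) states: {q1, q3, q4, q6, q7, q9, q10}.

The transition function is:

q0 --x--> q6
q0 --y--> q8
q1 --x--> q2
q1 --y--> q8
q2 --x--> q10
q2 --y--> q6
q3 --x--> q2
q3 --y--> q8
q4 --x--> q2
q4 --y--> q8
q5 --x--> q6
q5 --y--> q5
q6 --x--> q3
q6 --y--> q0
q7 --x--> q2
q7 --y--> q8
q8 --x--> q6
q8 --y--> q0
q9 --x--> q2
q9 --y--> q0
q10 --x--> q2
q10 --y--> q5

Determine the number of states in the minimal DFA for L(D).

4

First remove the unreachable states {q1,q4,q9}; 8 states remain.
Start with accepting vs non-accepting: {q3,q6,q7,q10} | {q0,q2,q5,q8}.
On input x, block {q3,q6,q7,q10} splits into {q3,q7,q10} and {q6}.
Split {q0,q2,q5,q8} by δ(·,x) → {q0,q5,q8} and {q2}.
Stable partition: {q3,q7,q10} | {q0,q5,q8} | {q6} | {q2} — 4 equivalence classes.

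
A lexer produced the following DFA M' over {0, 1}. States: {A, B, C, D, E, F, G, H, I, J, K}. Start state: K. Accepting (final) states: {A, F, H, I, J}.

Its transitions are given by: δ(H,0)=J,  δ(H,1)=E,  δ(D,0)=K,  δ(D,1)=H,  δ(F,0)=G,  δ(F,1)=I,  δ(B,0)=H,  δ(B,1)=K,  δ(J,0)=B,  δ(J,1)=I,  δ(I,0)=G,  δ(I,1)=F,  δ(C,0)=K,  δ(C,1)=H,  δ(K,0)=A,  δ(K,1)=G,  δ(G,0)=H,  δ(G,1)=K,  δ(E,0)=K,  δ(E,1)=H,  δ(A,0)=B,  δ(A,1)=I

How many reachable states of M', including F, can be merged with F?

4

Reachable states from the start: {A,B,E,F,G,H,I,J,K}. Unreachable: {C,D} — drop them.
P0 = {A,F,H,I,J} | {B,E,G,K}.
Split {A,F,H,I,J} by δ(·,0) → {A,F,I,J} and {H}.
Split {B,E,G,K} by δ(·,0) → {B,G} and {E} and {K}.
No further refinement is possible. Final partition (5 blocks): {A,F,I,J} | {B,G} | {H} | {E} | {K}.
State F belongs to the block {A,F,I,J}, which has 4 states.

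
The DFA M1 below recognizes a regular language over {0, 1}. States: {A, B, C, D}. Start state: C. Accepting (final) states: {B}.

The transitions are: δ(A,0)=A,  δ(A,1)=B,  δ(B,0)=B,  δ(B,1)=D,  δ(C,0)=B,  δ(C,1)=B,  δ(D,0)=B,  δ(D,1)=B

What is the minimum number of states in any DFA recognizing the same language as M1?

2

Reachable states from the start: {B,C,D}. Unreachable: {A} — drop them.
Initial partition by acceptance: {B} | {C,D}.
No further refinement is possible. Final partition (2 blocks): {B} | {C,D}.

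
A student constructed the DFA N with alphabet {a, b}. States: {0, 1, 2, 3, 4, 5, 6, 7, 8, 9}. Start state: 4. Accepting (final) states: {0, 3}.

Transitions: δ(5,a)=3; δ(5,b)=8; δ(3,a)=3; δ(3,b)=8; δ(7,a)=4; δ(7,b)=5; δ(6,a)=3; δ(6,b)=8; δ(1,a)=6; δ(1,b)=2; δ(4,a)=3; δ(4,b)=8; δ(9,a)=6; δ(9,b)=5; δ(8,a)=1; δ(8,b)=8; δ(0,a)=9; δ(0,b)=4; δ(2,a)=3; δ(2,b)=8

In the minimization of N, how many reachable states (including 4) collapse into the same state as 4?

First remove the unreachable states {0,5,7,9}; 6 states remain.
Start with accepting vs non-accepting: {3} | {1,2,4,6,8}.
Split {1,2,4,6,8} by δ(·,a) → {2,4,6} and {1,8}.
Refine {1,8} on symbol a: members go to different blocks, giving {1} and {8}.
The partition is now stable with 4 blocks: {3} | {2,4,6} | {1} | {8}.
State 4 belongs to the block {2,4,6}, which has 3 states.

3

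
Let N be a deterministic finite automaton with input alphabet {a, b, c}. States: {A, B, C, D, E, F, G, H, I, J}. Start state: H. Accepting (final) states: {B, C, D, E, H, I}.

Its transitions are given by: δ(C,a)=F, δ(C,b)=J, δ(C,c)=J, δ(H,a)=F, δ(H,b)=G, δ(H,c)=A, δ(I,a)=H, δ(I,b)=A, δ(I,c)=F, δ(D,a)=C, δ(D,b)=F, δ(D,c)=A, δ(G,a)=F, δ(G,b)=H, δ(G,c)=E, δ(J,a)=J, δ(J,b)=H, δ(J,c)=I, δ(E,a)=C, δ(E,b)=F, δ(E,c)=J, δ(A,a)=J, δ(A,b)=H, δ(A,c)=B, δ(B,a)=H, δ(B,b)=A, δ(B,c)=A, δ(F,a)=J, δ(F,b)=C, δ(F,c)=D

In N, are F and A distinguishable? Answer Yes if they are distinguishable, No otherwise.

No

All states are reachable from the start state.
Initial partition by acceptance: {B,C,D,E,H,I} | {A,F,G,J}.
On input a, block {B,C,D,E,H,I} splits into {B,D,E,I} and {C,H}.
No further refinement is possible. Final partition (3 blocks): {B,D,E,I} | {A,F,G,J} | {C,H}.
F and A lie in the same block of the stable partition, so they are equivalent — no string distinguishes them.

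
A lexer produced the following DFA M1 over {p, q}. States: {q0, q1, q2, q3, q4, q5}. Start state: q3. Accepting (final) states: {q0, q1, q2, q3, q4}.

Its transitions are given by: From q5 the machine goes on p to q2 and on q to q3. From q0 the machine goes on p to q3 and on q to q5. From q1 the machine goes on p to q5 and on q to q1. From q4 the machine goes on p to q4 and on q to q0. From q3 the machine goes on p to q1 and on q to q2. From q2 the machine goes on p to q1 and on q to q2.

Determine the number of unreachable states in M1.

BFS from q3 reaches {q1, q2, q3, q5}; the 2 state(s) q0, q4 are never visited.

2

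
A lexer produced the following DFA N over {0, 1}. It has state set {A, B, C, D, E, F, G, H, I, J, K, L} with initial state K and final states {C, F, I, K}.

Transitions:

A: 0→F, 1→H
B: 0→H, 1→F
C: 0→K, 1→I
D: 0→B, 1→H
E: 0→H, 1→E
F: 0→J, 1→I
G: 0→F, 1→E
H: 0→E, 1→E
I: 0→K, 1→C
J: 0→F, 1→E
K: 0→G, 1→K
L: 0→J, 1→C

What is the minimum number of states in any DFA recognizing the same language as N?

5

States {A,B,D,L} cannot be reached from the start state, so discard them.
P0 = {C,F,I,K} | {E,G,H,J}.
Refine {C,F,I,K} on symbol 0: members go to different blocks, giving {C,I} and {F,K}.
Split {E,G,H,J} by δ(·,0) → {E,H} and {G,J}.
Split {F,K} by δ(·,1) → {F} and {K}.
The partition is now stable with 5 blocks: {C,I} | {E,H} | {F} | {G,J} | {K}.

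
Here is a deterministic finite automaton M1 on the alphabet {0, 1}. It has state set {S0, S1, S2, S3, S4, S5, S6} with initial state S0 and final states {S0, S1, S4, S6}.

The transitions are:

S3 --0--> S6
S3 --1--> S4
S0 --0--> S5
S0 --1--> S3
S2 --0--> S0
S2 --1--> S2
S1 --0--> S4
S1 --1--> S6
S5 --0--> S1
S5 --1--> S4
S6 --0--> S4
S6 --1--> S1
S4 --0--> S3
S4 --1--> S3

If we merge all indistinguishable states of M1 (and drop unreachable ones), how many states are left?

3

States {S2} cannot be reached from the start state, so discard them.
P0 = {S0,S1,S4,S6} | {S3,S5}.
Refine {S0,S1,S4,S6} on symbol 0: members go to different blocks, giving {S0,S4} and {S1,S6}.
No further refinement is possible. Final partition (3 blocks): {S0,S4} | {S3,S5} | {S1,S6}.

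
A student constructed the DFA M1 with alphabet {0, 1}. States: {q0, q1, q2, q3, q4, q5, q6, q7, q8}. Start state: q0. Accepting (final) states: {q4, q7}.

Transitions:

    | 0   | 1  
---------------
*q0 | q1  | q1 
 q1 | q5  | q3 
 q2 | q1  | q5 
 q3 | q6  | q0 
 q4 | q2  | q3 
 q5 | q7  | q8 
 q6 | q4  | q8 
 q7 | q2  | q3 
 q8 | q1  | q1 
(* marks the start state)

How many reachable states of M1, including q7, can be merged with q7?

Every state is reachable, so we keep all 9.
P0 = {q4,q7} | {q0,q1,q2,q3,q5,q6,q8}.
Refine {q0,q1,q2,q3,q5,q6,q8} on symbol 0: members go to different blocks, giving {q0,q1,q2,q3,q8} and {q5,q6}.
Split {q0,q1,q2,q3,q8} by δ(·,0) → {q0,q2,q8} and {q1,q3}.
Refine {q0,q2,q8} on symbol 1: members go to different blocks, giving {q0,q8} and {q2}.
On input 1, block {q1,q3} splits into {q1} and {q3}.
The partition is now stable with 6 blocks: {q4,q7} | {q0,q8} | {q5,q6} | {q1} | {q2} | {q3}.
The equivalence class containing q7 is {q4,q7}, of size 2.

2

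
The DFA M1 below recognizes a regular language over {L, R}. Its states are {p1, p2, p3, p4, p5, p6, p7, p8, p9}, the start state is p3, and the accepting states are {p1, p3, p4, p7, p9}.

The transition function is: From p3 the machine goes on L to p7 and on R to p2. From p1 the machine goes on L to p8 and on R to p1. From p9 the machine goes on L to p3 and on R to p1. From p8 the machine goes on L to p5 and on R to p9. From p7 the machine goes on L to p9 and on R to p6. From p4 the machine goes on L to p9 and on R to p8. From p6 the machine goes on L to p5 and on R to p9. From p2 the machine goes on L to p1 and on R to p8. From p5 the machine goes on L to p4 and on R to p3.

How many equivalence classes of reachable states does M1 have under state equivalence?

7

Start with accepting vs non-accepting: {p1,p3,p4,p7,p9} | {p2,p5,p6,p8}.
Split {p1,p3,p4,p7,p9} by δ(·,L) → {p3,p4,p7,p9} and {p1}.
On input R, block {p3,p4,p7,p9} splits into {p3,p4,p7} and {p9}.
On input L, block {p3,p4,p7} splits into {p4,p7} and {p3}.
Split {p2,p5,p6,p8} by δ(·,L) → {p6,p8} and {p2} and {p5}.
Stable partition: {p4,p7} | {p6,p8} | {p1} | {p9} | {p3} | {p2} | {p5} — 7 equivalence classes.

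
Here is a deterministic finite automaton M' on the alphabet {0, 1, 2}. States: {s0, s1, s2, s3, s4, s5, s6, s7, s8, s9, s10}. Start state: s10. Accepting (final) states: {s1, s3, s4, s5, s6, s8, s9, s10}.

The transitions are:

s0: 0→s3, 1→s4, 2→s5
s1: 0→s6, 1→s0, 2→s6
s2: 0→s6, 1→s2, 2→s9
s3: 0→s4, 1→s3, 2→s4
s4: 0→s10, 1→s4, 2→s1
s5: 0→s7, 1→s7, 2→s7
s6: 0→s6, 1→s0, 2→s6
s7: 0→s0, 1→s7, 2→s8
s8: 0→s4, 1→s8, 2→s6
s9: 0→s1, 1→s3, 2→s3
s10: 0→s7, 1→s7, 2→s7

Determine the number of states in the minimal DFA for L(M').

First remove the unreachable states {s2,s9}; 9 states remain.
Initial partition by acceptance: {s1,s3,s4,s5,s6,s8,s10} | {s0,s7}.
On input 0, block {s1,s3,s4,s5,s6,s8,s10} splits into {s1,s3,s4,s6,s8} and {s5,s10}.
Refine {s1,s3,s4,s6,s8} on symbol 0: members go to different blocks, giving {s1,s3,s6,s8} and {s4}.
Refine {s1,s3,s6,s8} on symbol 0: members go to different blocks, giving {s1,s6} and {s3,s8}.
Refine {s0,s7} on symbol 0: members go to different blocks, giving {s0} and {s7}.
Refine {s3,s8} on symbol 2: members go to different blocks, giving {s3} and {s8}.
Stable partition: {s1,s6} | {s0} | {s5,s10} | {s4} | {s3} | {s7} | {s8} — 7 equivalence classes.

7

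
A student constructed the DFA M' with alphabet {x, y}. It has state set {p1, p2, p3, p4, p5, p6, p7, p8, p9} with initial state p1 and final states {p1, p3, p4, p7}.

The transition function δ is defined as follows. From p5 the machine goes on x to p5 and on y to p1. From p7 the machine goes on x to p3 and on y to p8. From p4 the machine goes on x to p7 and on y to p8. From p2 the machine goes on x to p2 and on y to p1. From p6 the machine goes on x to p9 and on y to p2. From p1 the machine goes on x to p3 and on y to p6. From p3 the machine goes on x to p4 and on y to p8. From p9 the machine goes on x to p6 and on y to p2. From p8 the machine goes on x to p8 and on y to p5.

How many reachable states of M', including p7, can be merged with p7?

4

Every state is reachable, so we keep all 9.
Initial partition by acceptance: {p1,p3,p4,p7} | {p2,p5,p6,p8,p9}.
On input y, block {p2,p5,p6,p8,p9} splits into {p6,p8,p9} and {p2,p5}.
No further refinement is possible. Final partition (3 blocks): {p1,p3,p4,p7} | {p6,p8,p9} | {p2,p5}.
The equivalence class containing p7 is {p1,p3,p4,p7}, of size 4.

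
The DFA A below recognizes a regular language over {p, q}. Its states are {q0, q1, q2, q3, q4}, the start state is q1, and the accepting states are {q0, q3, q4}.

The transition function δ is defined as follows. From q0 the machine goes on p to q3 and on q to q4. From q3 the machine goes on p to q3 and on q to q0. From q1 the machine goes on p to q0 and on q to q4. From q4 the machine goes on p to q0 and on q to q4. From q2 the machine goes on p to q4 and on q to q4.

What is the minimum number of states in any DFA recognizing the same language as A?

First remove the unreachable states {q2}; 4 states remain.
P0 = {q0,q3,q4} | {q1}.
Stable partition: {q0,q3,q4} | {q1} — 2 equivalence classes.

2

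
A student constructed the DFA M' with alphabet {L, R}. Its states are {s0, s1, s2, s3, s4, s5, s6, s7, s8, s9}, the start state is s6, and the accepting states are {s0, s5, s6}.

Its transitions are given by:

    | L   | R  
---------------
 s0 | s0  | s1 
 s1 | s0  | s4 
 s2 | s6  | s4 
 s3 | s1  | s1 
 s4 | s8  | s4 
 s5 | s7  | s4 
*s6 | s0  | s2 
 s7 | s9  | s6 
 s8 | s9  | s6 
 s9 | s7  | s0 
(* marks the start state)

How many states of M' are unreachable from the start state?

Starting at s6 and following transitions, the reachable set is {s0, s1, s2, s4, s6, s7, s8, s9}. That leaves s3, s5 unreachable — 2 in total.

2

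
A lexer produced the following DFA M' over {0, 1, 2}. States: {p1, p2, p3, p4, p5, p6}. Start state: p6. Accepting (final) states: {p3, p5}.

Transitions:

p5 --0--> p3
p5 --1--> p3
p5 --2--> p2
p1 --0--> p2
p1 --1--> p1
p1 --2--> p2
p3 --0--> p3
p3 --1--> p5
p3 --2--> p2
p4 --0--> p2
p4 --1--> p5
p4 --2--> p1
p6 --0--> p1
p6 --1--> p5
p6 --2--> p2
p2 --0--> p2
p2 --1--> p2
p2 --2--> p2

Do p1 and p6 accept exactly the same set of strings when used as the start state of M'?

States {p4} cannot be reached from the start state, so discard them.
Initial partition by acceptance: {p3,p5} | {p1,p2,p6}.
Split {p1,p2,p6} by δ(·,1) → {p1,p2} and {p6}.
Stable partition: {p3,p5} | {p1,p2} | {p6} — 3 equivalence classes.
p1 and p6 end up in different blocks, so they are distinguishable. For instance, the string '1' is accepted from only p6.

No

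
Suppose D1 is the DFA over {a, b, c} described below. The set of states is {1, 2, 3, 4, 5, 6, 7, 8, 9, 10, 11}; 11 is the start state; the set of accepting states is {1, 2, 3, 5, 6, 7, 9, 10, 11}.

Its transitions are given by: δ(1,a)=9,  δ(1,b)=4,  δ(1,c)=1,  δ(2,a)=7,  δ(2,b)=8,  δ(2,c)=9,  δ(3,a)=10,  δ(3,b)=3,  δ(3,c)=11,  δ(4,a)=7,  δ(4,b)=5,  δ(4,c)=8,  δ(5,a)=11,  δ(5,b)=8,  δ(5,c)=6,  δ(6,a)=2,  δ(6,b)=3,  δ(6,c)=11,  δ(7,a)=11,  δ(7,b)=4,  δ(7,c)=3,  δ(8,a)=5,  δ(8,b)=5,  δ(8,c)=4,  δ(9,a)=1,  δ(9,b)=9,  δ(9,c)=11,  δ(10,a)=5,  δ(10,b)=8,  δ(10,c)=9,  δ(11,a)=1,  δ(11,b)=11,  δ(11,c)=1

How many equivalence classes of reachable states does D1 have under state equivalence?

7

All states are reachable from the start state.
Initial partition by acceptance: {1,2,3,5,6,7,9,10,11} | {4,8}.
On input b, block {1,2,3,5,6,7,9,10,11} splits into {1,2,5,7,10} and {3,6,9,11}.
Refine {1,2,5,7,10} on symbol a: members go to different blocks, giving {1,5,7} and {2,10}.
Refine {1,5,7} on symbol c: members go to different blocks, giving {5,7} and {1}.
On input a, block {3,6,9,11} splits into {3,6} and {9,11}.
Refine {9,11} on symbol c: members go to different blocks, giving {9} and {11}.
No further refinement is possible. Final partition (7 blocks): {5,7} | {4,8} | {3,6} | {2,10} | {1} | {9} | {11}.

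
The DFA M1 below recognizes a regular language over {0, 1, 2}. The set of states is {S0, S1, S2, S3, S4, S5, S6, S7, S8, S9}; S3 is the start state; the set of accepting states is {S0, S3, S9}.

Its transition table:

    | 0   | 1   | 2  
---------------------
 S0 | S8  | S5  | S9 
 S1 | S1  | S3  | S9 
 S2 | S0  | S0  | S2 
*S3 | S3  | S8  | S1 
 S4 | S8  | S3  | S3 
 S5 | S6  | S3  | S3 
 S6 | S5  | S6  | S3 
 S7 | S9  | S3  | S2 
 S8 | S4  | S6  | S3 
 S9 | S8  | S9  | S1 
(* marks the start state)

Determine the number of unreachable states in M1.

3

No path from S3 leads to S0, S2, S7; the other 7 states are all reachable.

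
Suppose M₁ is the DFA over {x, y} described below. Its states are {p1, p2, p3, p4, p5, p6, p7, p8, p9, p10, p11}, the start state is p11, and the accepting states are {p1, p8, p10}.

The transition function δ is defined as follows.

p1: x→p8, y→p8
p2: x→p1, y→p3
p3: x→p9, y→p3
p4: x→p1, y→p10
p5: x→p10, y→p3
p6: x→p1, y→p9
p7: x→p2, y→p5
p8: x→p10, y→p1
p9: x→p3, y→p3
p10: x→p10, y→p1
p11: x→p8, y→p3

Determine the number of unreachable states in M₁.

Starting at p11 and following transitions, the reachable set is {p1, p3, p8, p9, p10, p11}. That leaves p2, p4, p5, p6, p7 unreachable — 5 in total.

5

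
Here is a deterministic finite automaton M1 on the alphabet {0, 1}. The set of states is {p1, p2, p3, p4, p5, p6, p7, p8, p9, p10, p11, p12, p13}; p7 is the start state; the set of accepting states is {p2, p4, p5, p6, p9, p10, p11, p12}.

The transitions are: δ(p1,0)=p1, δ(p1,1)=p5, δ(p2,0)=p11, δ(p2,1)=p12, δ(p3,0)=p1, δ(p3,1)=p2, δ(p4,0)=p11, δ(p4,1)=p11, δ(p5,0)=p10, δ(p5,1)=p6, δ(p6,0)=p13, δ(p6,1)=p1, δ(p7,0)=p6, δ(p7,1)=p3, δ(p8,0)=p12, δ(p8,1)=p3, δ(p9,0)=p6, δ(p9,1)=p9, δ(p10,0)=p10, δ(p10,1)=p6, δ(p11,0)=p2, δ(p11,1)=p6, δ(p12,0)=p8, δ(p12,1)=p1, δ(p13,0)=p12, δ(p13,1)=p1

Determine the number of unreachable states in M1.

No path from p7 leads to p4, p9; the other 11 states are all reachable.

2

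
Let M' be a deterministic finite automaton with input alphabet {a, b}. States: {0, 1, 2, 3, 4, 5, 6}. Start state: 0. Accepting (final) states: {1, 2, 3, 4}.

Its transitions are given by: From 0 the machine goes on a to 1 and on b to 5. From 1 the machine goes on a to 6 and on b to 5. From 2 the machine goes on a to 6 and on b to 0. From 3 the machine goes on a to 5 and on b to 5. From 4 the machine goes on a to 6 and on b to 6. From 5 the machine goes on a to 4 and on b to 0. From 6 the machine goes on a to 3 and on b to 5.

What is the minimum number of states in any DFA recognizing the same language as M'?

2

First remove the unreachable states {2}; 6 states remain.
Initial partition by acceptance: {1,3,4} | {0,5,6}.
Stable partition: {1,3,4} | {0,5,6} — 2 equivalence classes.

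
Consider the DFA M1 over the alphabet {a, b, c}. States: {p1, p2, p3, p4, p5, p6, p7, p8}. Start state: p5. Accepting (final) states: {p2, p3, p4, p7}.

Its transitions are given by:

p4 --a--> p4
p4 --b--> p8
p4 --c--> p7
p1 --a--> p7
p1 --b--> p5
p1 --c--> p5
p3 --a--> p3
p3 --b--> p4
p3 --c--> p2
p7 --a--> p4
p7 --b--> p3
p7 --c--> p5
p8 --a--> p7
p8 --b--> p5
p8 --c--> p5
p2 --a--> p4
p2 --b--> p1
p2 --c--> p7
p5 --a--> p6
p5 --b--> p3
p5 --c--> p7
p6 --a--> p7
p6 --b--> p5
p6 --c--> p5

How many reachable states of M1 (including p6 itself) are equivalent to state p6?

3

P0 = {p2,p3,p4,p7} | {p1,p5,p6,p8}.
On input b, block {p2,p3,p4,p7} splits into {p2,p4} and {p3,p7}.
Refine {p1,p5,p6,p8} on symbol a: members go to different blocks, giving {p1,p6,p8} and {p5}.
Refine {p3,p7} on symbol a: members go to different blocks, giving {p3} and {p7}.
No further refinement is possible. Final partition (5 blocks): {p2,p4} | {p1,p6,p8} | {p3} | {p5} | {p7}.
The equivalence class containing p6 is {p1,p6,p8}, of size 3.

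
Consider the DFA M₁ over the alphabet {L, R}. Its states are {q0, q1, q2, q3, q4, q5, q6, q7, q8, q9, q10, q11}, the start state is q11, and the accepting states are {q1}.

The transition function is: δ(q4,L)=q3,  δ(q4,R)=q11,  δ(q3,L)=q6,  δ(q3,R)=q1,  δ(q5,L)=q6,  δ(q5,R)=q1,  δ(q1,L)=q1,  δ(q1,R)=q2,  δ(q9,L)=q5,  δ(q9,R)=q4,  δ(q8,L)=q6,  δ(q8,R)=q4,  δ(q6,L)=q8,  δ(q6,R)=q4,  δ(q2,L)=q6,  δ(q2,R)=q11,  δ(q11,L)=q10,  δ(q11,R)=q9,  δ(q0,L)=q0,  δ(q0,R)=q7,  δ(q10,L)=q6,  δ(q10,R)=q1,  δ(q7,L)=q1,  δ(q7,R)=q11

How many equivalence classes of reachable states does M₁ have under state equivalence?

4

First remove the unreachable states {q0,q7}; 10 states remain.
P0 = {q1} | {q2,q3,q4,q5,q6,q8,q9,q10,q11}.
Refine {q2,q3,q4,q5,q6,q8,q9,q10,q11} on symbol R: members go to different blocks, giving {q2,q4,q6,q8,q9,q11} and {q3,q5,q10}.
On input L, block {q2,q4,q6,q8,q9,q11} splits into {q2,q6,q8} and {q4,q9,q11}.
The partition is now stable with 4 blocks: {q1} | {q2,q6,q8} | {q3,q5,q10} | {q4,q9,q11}.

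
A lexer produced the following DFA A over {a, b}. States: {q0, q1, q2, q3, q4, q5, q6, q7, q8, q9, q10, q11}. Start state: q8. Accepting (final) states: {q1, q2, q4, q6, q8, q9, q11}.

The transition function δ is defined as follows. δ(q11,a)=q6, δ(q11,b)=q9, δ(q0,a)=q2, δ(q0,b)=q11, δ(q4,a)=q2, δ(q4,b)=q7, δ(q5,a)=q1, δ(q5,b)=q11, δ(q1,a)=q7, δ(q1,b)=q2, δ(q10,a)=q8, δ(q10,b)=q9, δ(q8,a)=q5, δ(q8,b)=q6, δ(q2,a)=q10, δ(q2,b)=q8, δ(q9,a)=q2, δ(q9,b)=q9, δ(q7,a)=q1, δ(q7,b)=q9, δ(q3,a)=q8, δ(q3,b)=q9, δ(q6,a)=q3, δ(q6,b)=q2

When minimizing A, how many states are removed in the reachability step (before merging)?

Starting at q8 and following transitions, the reachable set is {q1, q2, q3, q5, q6, q7, q8, q9, q10, q11}. That leaves q0, q4 unreachable — 2 in total.

2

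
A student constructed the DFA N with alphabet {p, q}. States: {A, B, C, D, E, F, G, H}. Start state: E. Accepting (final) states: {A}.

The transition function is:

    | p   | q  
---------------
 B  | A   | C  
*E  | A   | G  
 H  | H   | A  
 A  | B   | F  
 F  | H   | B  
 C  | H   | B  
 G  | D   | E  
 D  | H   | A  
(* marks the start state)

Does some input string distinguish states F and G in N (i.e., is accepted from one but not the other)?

No

Every state is reachable, so we keep all 8.
Initial partition by acceptance: {A} | {B,C,D,E,F,G,H}.
Refine {B,C,D,E,F,G,H} on symbol p: members go to different blocks, giving {C,D,F,G,H} and {B,E}.
Split {C,D,F,G,H} by δ(·,q) → {C,F,G} and {D,H}.
Stable partition: {A} | {C,F,G} | {B,E} | {D,H} — 4 equivalence classes.
F and G lie in the same block of the stable partition, so they are equivalent — no string distinguishes them.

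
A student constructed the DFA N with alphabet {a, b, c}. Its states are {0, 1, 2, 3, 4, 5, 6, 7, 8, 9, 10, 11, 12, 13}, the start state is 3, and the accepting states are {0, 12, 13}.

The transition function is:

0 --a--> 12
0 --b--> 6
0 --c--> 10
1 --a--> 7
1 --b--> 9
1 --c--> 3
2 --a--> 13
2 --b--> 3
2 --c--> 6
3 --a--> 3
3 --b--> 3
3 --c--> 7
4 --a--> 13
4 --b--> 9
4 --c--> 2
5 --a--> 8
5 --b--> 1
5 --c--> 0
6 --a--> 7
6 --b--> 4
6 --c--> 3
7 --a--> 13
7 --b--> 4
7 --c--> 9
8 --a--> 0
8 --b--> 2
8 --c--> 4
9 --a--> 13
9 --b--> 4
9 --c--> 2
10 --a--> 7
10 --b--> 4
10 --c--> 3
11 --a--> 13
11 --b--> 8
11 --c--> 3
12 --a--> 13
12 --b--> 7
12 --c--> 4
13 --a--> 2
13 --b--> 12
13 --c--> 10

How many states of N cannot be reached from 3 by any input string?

5

BFS from 3 reaches {2, 3, 4, 6, 7, 9, 10, 12, 13}; the 5 state(s) 0, 1, 5, 8, 11 are never visited.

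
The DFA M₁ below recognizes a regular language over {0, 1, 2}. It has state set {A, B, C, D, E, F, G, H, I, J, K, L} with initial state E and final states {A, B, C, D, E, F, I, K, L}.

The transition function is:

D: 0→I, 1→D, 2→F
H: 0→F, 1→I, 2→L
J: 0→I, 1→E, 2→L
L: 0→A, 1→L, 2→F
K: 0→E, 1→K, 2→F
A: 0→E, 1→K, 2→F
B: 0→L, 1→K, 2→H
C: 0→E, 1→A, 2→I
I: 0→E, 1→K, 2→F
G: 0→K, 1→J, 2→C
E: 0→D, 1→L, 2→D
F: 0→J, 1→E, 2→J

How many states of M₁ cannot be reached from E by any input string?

BFS from E reaches {A, D, E, F, I, J, K, L}; the 4 state(s) B, C, G, H are never visited.

4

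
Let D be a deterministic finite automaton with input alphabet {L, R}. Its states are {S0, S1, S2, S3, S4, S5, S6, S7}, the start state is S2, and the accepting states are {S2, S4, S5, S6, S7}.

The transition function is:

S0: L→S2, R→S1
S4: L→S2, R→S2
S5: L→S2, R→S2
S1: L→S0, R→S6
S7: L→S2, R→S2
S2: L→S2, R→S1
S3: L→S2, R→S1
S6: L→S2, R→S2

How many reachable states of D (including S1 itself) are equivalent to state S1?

States {S3,S4,S5,S7} cannot be reached from the start state, so discard them.
P0 = {S2,S6} | {S0,S1}.
On input R, block {S2,S6} splits into {S2} and {S6}.
On input L, block {S0,S1} splits into {S0} and {S1}.
No further refinement is possible. Final partition (4 blocks): {S2} | {S0} | {S6} | {S1}.
The equivalence class containing S1 is {S1}, of size 1.

1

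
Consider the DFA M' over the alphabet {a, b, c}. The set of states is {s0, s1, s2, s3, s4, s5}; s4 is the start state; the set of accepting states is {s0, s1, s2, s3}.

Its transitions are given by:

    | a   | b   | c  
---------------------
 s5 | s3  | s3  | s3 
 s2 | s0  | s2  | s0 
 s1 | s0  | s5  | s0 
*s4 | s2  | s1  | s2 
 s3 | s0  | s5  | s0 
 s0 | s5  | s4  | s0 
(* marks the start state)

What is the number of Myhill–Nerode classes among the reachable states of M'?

Every state is reachable, so we keep all 6.
Start with accepting vs non-accepting: {s0,s1,s2,s3} | {s4,s5}.
Refine {s0,s1,s2,s3} on symbol a: members go to different blocks, giving {s1,s2,s3} and {s0}.
On input b, block {s1,s2,s3} splits into {s1,s3} and {s2}.
On input a, block {s4,s5} splits into {s4} and {s5}.
The partition is now stable with 5 blocks: {s1,s3} | {s4} | {s0} | {s2} | {s5}.

5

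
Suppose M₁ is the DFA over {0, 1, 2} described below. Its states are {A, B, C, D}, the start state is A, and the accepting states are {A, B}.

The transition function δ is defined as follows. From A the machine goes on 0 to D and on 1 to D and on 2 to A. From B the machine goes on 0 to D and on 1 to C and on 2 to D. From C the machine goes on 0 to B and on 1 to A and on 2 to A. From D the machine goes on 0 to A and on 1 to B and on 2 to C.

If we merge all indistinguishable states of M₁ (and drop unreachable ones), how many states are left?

Every state is reachable, so we keep all 4.
P0 = {A,B} | {C,D}.
Split {A,B} by δ(·,2) → {A} and {B}.
Split {C,D} by δ(·,0) → {C} and {D}.
Stable partition: {A} | {C} | {B} | {D} — 4 equivalence classes.

4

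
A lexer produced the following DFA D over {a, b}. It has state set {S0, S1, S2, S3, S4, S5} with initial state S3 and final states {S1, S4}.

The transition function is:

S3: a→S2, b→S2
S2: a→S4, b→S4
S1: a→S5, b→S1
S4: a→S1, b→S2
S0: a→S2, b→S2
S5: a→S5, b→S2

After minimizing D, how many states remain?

5

First remove the unreachable states {S0}; 5 states remain.
Initial partition by acceptance: {S1,S4} | {S2,S3,S5}.
Split {S1,S4} by δ(·,a) → {S1} and {S4}.
On input a, block {S2,S3,S5} splits into {S3,S5} and {S2}.
Split {S3,S5} by δ(·,a) → {S3} and {S5}.
No further refinement is possible. Final partition (5 blocks): {S1} | {S3} | {S4} | {S2} | {S5}.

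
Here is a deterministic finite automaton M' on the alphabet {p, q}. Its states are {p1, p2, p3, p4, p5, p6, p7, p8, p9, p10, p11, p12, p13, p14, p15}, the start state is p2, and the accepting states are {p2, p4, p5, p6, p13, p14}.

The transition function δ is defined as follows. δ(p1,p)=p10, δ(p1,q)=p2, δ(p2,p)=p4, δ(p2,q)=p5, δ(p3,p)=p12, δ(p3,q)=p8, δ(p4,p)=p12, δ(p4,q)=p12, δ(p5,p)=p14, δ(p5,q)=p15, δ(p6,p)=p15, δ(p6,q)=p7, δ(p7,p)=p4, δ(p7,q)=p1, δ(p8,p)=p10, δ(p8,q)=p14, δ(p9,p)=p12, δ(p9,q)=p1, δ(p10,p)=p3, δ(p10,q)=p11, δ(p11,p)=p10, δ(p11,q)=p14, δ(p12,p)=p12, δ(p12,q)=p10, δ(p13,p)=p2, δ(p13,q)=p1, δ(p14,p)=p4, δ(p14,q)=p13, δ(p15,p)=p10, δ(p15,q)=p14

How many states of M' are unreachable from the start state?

3

No path from p2 leads to p6, p7, p9; the other 12 states are all reachable.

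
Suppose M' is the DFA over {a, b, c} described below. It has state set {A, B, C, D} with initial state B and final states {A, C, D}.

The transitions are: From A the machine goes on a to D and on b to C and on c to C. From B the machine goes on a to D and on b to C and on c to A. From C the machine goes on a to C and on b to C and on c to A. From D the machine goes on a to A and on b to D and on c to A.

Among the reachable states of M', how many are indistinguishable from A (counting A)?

3

All states are reachable from the start state.
Initial partition by acceptance: {A,C,D} | {B}.
No further refinement is possible. Final partition (2 blocks): {A,C,D} | {B}.
The equivalence class containing A is {A,C,D}, of size 3.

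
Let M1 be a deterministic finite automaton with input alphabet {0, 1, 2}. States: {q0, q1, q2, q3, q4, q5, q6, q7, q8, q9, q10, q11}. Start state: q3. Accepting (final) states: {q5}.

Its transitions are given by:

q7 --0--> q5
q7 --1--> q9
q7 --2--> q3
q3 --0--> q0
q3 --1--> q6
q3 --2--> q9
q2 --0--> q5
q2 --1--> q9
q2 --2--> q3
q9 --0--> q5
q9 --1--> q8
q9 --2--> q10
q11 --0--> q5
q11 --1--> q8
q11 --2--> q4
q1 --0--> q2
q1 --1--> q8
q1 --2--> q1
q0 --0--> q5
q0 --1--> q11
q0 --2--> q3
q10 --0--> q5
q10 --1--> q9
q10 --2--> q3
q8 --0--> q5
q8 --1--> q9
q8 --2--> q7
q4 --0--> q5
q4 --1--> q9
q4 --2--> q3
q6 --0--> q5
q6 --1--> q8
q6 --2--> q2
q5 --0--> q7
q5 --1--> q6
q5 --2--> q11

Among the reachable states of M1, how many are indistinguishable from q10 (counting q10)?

States {q1} cannot be reached from the start state, so discard them.
P0 = {q5} | {q0,q2,q3,q4,q6,q7,q8,q9,q10,q11}.
Split {q0,q2,q3,q4,q6,q7,q8,q9,q10,q11} by δ(·,0) → {q0,q2,q4,q6,q7,q8,q9,q10,q11} and {q3}.
On input 2, block {q0,q2,q4,q6,q7,q8,q9,q10,q11} splits into {q0,q2,q4,q7,q10} and {q6,q8,q9,q11}.
The partition is now stable with 4 blocks: {q5} | {q0,q2,q4,q7,q10} | {q3} | {q6,q8,q9,q11}.
State q10 belongs to the block {q0,q2,q4,q7,q10}, which has 5 states.

5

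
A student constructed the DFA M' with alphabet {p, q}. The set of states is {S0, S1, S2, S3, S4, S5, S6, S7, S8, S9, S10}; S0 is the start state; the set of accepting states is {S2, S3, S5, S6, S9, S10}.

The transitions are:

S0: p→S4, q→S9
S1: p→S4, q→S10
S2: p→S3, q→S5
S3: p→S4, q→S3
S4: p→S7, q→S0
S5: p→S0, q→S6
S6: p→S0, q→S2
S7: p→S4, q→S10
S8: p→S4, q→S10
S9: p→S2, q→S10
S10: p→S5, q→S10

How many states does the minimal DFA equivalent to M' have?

First remove the unreachable states {S1,S8}; 9 states remain.
Start with accepting vs non-accepting: {S2,S3,S5,S6,S9,S10} | {S0,S4,S7}.
On input p, block {S2,S3,S5,S6,S9,S10} splits into {S2,S9,S10} and {S3,S5,S6}.
Refine {S2,S9,S10} on symbol p: members go to different blocks, giving {S2,S10} and {S9}.
Refine {S2,S10} on symbol q: members go to different blocks, giving {S2} and {S10}.
Split {S0,S4,S7} by δ(·,q) → {S0} and {S4} and {S7}.
Split {S3,S5,S6} by δ(·,p) → {S5,S6} and {S3}.
On input q, block {S5,S6} splits into {S5} and {S6}.
The partition is now stable with 9 blocks: {S2} | {S0} | {S5} | {S9} | {S10} | {S4} | {S7} | {S3} | {S6}.

9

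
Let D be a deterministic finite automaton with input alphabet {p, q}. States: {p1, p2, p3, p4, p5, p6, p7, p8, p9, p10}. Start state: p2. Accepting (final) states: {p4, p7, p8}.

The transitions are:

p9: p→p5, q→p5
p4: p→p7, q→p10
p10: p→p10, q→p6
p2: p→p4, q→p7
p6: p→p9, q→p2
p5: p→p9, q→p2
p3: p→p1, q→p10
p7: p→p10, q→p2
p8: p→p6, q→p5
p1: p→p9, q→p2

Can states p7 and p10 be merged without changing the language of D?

No

Reachable states from the start: {p2,p4,p5,p6,p7,p9,p10}. Unreachable: {p1,p3,p8} — drop them.
P0 = {p4,p7} | {p2,p5,p6,p9,p10}.
Split {p4,p7} by δ(·,p) → {p4} and {p7}.
On input p, block {p2,p5,p6,p9,p10} splits into {p5,p6,p9,p10} and {p2}.
On input q, block {p5,p6,p9,p10} splits into {p5,p6} and {p9,p10}.
Split {p9,p10} by δ(·,p) → {p9} and {p10}.
No further refinement is possible. Final partition (6 blocks): {p4} | {p5,p6} | {p7} | {p2} | {p9} | {p10}.
p7 and p10 end up in different blocks, so they are distinguishable. For instance, the string 'ε' is accepted from only p7.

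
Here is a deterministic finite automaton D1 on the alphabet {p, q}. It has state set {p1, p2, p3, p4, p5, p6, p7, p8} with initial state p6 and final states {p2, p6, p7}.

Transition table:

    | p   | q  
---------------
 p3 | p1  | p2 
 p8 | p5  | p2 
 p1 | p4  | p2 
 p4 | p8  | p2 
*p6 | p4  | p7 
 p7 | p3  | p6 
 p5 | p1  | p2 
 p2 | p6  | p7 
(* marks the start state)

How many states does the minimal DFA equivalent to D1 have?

3

Initial partition by acceptance: {p2,p6,p7} | {p1,p3,p4,p5,p8}.
Refine {p2,p6,p7} on symbol p: members go to different blocks, giving {p6,p7} and {p2}.
The partition is now stable with 3 blocks: {p6,p7} | {p1,p3,p4,p5,p8} | {p2}.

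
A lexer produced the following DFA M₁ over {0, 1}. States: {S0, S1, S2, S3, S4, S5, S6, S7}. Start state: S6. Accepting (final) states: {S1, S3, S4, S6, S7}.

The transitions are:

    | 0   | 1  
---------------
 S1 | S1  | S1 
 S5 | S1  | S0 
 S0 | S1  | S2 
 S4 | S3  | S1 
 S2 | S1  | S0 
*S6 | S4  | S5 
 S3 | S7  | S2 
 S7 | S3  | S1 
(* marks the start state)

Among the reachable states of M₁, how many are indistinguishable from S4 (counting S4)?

2

Start with accepting vs non-accepting: {S1,S3,S4,S6,S7} | {S0,S2,S5}.
Split {S1,S3,S4,S6,S7} by δ(·,1) → {S1,S4,S7} and {S3,S6}.
Split {S1,S4,S7} by δ(·,0) → {S4,S7} and {S1}.
No further refinement is possible. Final partition (4 blocks): {S4,S7} | {S0,S2,S5} | {S3,S6} | {S1}.
The equivalence class containing S4 is {S4,S7}, of size 2.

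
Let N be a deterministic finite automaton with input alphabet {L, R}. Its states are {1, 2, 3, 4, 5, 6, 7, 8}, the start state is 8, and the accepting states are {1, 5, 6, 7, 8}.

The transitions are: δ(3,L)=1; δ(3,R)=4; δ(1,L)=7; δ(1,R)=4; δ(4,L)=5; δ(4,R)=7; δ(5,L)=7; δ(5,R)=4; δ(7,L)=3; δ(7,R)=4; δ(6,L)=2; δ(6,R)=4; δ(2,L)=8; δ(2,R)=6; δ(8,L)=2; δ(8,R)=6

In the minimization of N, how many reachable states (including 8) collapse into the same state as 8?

1

Every state is reachable, so we keep all 8.
Initial partition by acceptance: {1,5,6,7,8} | {2,3,4}.
On input L, block {1,5,6,7,8} splits into {6,7,8} and {1,5}.
Refine {6,7,8} on symbol R: members go to different blocks, giving {6,7} and {8}.
Split {2,3,4} by δ(·,L) → {3,4} and {2}.
Refine {6,7} on symbol L: members go to different blocks, giving {6} and {7}.
On input R, block {3,4} splits into {3} and {4}.
Stable partition: {6} | {3} | {1,5} | {8} | {2} | {7} | {4} — 7 equivalence classes.
State 8 belongs to the block {8}, which has 1 states.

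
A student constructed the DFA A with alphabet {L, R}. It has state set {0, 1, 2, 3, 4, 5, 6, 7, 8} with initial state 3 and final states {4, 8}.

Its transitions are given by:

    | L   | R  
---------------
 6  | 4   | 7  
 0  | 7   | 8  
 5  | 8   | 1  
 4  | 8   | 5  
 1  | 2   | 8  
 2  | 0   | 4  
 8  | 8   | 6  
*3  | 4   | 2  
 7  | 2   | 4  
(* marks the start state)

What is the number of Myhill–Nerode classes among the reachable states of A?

3

All states are reachable from the start state.
P0 = {4,8} | {0,1,2,3,5,6,7}.
Refine {0,1,2,3,5,6,7} on symbol L: members go to different blocks, giving {0,1,2,7} and {3,5,6}.
No further refinement is possible. Final partition (3 blocks): {4,8} | {0,1,2,7} | {3,5,6}.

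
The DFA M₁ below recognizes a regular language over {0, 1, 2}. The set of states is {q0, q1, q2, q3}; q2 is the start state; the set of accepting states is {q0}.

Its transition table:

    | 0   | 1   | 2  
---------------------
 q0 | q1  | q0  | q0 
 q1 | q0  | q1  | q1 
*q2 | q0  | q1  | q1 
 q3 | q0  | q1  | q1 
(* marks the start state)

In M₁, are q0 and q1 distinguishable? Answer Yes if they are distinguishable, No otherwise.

Yes

States {q3} cannot be reached from the start state, so discard them.
Start with accepting vs non-accepting: {q0} | {q1,q2}.
No further refinement is possible. Final partition (2 blocks): {q0} | {q1,q2}.
q0 and q1 end up in different blocks, so they are distinguishable. For instance, the string 'ε' is accepted from only q0.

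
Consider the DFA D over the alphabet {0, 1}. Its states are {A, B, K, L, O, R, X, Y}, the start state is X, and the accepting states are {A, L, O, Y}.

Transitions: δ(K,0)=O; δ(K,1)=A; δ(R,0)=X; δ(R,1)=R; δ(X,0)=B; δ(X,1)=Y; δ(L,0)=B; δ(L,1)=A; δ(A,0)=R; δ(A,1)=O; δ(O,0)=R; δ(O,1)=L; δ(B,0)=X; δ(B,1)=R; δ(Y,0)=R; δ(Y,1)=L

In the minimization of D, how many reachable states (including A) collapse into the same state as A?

4

Reachable states from the start: {A,B,L,O,R,X,Y}. Unreachable: {K} — drop them.
Start with accepting vs non-accepting: {A,L,O,Y} | {B,R,X}.
Split {B,R,X} by δ(·,1) → {B,R} and {X}.
No further refinement is possible. Final partition (3 blocks): {A,L,O,Y} | {B,R} | {X}.
State A belongs to the block {A,L,O,Y}, which has 4 states.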